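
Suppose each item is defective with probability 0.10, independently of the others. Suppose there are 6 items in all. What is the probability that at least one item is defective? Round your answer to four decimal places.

P(at least one) = 1 − P(none) = 1 − (1 − 0.10)^6
= 1 − 0.531441 = 0.468559

0.4686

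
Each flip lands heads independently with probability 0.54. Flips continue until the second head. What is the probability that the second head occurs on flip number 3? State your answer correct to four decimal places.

0.2683

Y = trial on which the second success occurs; negative binomial, r=2, p=0.54.
P(Y=3) = C(2,1) · p^2 · (1−p)^1
= 2 · 0.2916 · 0.46 = 0.268272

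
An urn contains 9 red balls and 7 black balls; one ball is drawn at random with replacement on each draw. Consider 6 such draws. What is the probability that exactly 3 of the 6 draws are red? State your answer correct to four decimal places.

0.2981

X ~ Binomial(n=6, p=0.5625).
P(X=3) = C(6,3) · p^3 · (1−p)^3
= 20 · 0.17798 · 0.08374 = 0.298079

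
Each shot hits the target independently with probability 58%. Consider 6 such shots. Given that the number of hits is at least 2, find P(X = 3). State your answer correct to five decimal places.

X ~ Binomial(6, 0.58). Want P(X=3 | X≥2) = P(X=3) / P(X≥2).
P(X=3) = C(6,3)·0.58^3·0.42^3 = 0.2891092
P(X≥2) = 1 − 0.0054890 − 0.0454805 = 0.9490304
Ratio = 0.2891092 / 0.9490304 = 0.3046363

0.30464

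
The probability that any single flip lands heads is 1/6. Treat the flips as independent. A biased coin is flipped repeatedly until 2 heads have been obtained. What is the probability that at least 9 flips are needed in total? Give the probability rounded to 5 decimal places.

Needing more than 8 flips ⇔ fewer than 2 successes in the first 8. With X ~ Binomial(8, 0.166667), P(Y > 8) = P(X ≤ 1).
  k=0: C(8,0)·0.166667^0·0.833333^8 = 0.2325680
  k=1: C(8,1)·0.166667^1·0.833333^7 = 0.3721089
P(X ≤ 1) = 0.6046769

0.60468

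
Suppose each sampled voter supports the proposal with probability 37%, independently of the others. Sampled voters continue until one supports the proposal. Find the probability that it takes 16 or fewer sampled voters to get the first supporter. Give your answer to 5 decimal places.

Y = number of sampled voters to the first success; geometric, p = 0.37.
P(Y ≤ 16) = 1 − (1−p)^16 = 1 − 0.0006158 = 0.9993842

0.99938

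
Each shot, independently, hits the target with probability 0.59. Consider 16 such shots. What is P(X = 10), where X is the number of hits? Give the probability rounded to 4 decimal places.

X ~ Binomial(n=16, p=0.59).
P(X=10) = C(16,10) · p^10 · (1−p)^6
= 8008 · 0.0051112 · 0.0047501 = 0.194423

0.1944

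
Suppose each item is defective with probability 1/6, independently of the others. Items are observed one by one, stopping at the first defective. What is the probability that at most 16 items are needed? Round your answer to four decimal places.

Y = number of items to the first success; geometric, p = 0.166667.
P(Y ≤ 16) = 1 − (1−p)^16 = 1 − 0.054088 = 0.945912

0.9459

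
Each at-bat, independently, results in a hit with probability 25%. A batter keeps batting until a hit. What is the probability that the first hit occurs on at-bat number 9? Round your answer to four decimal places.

0.0250

Geometric (trials to first success), p = 0.25.
P(Y = 9) = (1−p)^8 · p = 0.10011 · 0.25 = 0.025028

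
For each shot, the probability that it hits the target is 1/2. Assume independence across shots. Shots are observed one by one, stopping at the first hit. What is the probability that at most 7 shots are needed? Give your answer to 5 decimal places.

0.99219

Y = number of shots to the first success; geometric, p = 0.50.
P(Y ≤ 7) = 1 − (1−p)^7 = 1 − 0.0078125 = 0.9921875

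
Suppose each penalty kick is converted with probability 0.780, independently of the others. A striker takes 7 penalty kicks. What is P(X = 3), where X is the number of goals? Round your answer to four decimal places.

X ~ Binomial(n=7, p=0.78).
P(X=3) = C(7,3) · p^3 · (1−p)^4
= 35 · 0.47455 · 0.0023426 = 0.038908

0.0389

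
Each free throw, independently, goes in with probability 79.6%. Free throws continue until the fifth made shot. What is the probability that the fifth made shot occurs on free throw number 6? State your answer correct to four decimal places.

0.3260

Y = trial on which the fifth success occurs; negative binomial, r=5, p=0.796.
P(Y=6) = C(5,4) · p^5 · (1−p)^1
= 5 · 0.31957 · 0.204 = 0.325961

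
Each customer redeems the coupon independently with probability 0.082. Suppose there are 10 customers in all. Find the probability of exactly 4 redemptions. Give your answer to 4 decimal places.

0.0057

X ~ Binomial(n=10, p=0.082).
P(X=4) = C(10,4) · p^4 · (1−p)^6
= 210 · 4.5212e-05 · 0.59849 = 0.005682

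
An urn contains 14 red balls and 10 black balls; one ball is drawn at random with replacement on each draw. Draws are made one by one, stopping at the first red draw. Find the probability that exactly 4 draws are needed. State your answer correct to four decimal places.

0.0422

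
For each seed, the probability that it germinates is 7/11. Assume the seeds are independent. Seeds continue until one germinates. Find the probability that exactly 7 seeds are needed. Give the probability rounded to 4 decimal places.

0.0015

Geometric (trials to first success), p = 0.636364.
P(Y = 7) = (1−p)^6 · p = 0.0023121 · 0.636364 = 0.001471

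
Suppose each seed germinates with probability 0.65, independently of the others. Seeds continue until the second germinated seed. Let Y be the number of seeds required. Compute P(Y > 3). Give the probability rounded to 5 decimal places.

0.28175

Needing more than 3 seeds ⇔ fewer than 2 successes in the first 3. With X ~ Binomial(3, 0.65), P(Y > 3) = P(X ≤ 1).
  k=0: C(3,0)·0.65^0·0.35^3 = 0.0428750
  k=1: C(3,1)·0.65^1·0.35^2 = 0.2388750
P(X ≤ 1) = 0.2817500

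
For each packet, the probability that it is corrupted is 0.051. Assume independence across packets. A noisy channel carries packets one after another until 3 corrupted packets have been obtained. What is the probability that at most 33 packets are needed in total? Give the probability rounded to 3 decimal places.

0.236

Finishing within 33 packets ⇔ at least 3 successes in the first 33. With X ~ Binomial(33, 0.051), P(Y ≤ 33) = 1 − P(X ≤ 2).
  k=0: C(33,0)·0.051^0·0.949^33 = 0.17774
  k=1: C(33,1)·0.051^1·0.949^32 = 0.31521
  k=2: C(33,2)·0.051^2·0.949^31 = 0.27104
1 − 0.76399 = 0.23601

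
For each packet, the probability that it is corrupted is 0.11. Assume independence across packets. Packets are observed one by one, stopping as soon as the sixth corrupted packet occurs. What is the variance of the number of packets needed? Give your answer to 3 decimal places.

Y = total packets until the sixth success; negative binomial with r=6, p=0.11.
Var(Y) = r(1−p)/p² = 6·0.89 / 0.11² = 441.32231

441.322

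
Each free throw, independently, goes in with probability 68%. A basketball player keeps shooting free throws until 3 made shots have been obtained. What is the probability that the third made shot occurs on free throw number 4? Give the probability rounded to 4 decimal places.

0.3019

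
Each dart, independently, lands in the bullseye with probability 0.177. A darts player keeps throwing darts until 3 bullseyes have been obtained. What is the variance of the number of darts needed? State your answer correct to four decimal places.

Y = total darts until the third success; negative binomial with r=3, p=0.177.
Var(Y) = r(1−p)/p² = 3·0.823 / 0.177² = 78.808771

78.8088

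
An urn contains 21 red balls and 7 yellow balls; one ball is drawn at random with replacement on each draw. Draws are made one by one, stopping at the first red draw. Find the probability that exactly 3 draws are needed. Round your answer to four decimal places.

0.0469

Geometric (trials to first success), p = 0.75.
P(Y = 3) = (1−p)^2 · p = 0.0625 · 0.75 = 0.046875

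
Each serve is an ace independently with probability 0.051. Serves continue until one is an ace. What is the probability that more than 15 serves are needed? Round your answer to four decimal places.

0.4560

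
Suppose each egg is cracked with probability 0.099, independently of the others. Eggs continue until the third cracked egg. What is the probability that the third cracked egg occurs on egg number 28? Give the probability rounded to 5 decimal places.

0.02514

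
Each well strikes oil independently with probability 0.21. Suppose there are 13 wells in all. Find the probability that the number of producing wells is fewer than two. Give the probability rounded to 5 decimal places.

X ~ Binomial(13, 0.21); P(X ≤ 1) = Σ C(13,k) p^k (1−p)^(13−k) over k:
  k=0: C(13,0)·0.21^0·0.79^13 = 0.0466823
  k=1: C(13,1)·0.21^1·0.79^12 = 0.1613198
Total = 0.2080021

0.20800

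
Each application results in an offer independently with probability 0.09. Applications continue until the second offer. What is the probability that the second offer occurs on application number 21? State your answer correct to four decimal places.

0.0270

Y = trial on which the second success occurs; negative binomial, r=2, p=0.09.
P(Y=21) = C(20,1) · p^2 · (1−p)^19
= 20 · 0.0081 · 0.16664 = 0.026996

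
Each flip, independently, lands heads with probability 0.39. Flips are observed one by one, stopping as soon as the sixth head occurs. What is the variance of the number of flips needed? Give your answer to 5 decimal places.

Y = total flips until the sixth success; negative binomial with r=6, p=0.39.
Var(Y) = r(1−p)/p² = 6·0.61 / 0.39² = 24.0631164

24.06312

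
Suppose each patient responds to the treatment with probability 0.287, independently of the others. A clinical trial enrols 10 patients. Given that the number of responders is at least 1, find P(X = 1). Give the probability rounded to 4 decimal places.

X ~ Binomial(10, 0.287). Want P(X=1 | X≥1) = P(X=1) / P(X≥1).
P(X=1) = C(10,1)·0.287^1·0.713^9 = 0.136675
P(X≥1) = 1 − 0.033954 = 0.966046
Ratio = 0.136675 / 0.966046 = 0.141478

0.1415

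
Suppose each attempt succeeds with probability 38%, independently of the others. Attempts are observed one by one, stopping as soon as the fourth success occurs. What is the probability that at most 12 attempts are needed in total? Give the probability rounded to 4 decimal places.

0.7296

Finishing within 12 attempts ⇔ at least 4 successes in the first 12. With X ~ Binomial(12, 0.38), P(Y ≤ 12) = 1 − P(X ≤ 3).
  k=0: C(12,0)·0.38^0·0.62^12 = 0.003226
  k=1: C(12,1)·0.38^1·0.62^11 = 0.023729
  k=2: C(12,2)·0.38^2·0.62^10 = 0.079989
  k=3: C(12,3)·0.38^3·0.62^9 = 0.163418
1 − 0.270361 = 0.729639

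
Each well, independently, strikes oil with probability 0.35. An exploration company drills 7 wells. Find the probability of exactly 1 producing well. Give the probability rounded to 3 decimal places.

0.185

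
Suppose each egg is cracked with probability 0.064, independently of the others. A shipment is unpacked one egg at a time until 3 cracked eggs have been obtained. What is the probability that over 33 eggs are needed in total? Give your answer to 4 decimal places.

0.6455

Needing more than 33 eggs ⇔ fewer than 3 successes in the first 33. With X ~ Binomial(33, 0.064), P(Y > 33) = P(X ≤ 2).
  k=0: C(33,0)·0.064^0·0.936^33 = 0.112746
  k=1: C(33,1)·0.064^1·0.936^32 = 0.254402
  k=2: C(33,2)·0.064^2·0.936^31 = 0.278320
P(X ≤ 2) = 0.645469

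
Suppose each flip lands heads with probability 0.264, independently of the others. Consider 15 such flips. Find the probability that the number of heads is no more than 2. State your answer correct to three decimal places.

0.200

X ~ Binomial(15, 0.264); P(X ≤ 2) = Σ C(15,k) p^k (1−p)^(15−k) over k:
  k=0: C(15,0)·0.264^0·0.736^15 = 0.01007
  k=1: C(15,1)·0.264^1·0.736^14 = 0.05420
  k=2: C(15,2)·0.264^2·0.736^13 = 0.13608
Total = 0.20036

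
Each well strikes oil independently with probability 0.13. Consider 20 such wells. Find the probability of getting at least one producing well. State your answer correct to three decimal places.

0.938

P(at least one) = 1 − P(none) = 1 − (1 − 0.13)^20
= 1 − 0.06171 = 0.93829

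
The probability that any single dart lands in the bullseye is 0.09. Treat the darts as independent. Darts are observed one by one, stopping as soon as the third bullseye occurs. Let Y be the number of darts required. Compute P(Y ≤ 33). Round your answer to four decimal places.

0.5804

Finishing within 33 darts ⇔ at least 3 successes in the first 33. With X ~ Binomial(33, 0.09), P(Y ≤ 33) = 1 − P(X ≤ 2).
  k=0: C(33,0)·0.09^0·0.91^33 = 0.044501
  k=1: C(33,1)·0.09^1·0.91^32 = 0.145238
  k=2: C(33,2)·0.09^2·0.91^31 = 0.229828
1 − 0.419566 = 0.580434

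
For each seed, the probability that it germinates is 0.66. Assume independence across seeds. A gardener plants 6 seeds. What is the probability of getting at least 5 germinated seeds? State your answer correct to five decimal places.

0.33813

X ~ Binomial(6, 0.66); P(X ≥ 5) = Σ C(6,k) p^k (1−p)^(6−k) over k:
  k=5: C(6,5)·0.66^5·0.34^1 = 0.2554758
  k=6: C(6,6)·0.66^6·0.34^0 = 0.0826540
Total = 0.3381298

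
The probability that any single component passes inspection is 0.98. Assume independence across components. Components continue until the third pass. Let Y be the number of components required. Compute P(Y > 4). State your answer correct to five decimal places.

Needing more than 4 components ⇔ fewer than 3 successes in the first 4. With X ~ Binomial(4, 0.98), P(Y > 4) = P(X ≤ 2).
  k=0: C(4,0)·0.98^0·0.02^4 = 0.0000002
  k=1: C(4,1)·0.98^1·0.02^3 = 0.0000314
  k=2: C(4,2)·0.98^2·0.02^2 = 0.0023050
P(X ≤ 2) = 0.0023365

0.00234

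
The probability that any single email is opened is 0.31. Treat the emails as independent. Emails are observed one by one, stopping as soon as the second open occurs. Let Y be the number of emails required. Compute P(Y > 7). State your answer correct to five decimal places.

0.30865

Needing more than 7 emails ⇔ fewer than 2 successes in the first 7. With X ~ Binomial(7, 0.31), P(Y > 7) = P(X ≤ 1).
  k=0: C(7,0)·0.31^0·0.69^7 = 0.0744635
  k=1: C(7,1)·0.31^1·0.69^6 = 0.2341824
P(X ≤ 1) = 0.3086459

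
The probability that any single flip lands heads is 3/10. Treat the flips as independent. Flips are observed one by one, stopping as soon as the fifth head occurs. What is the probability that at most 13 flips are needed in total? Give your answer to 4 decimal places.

0.3457

Finishing within 13 flips ⇔ at least 5 successes in the first 13. With X ~ Binomial(13, 0.30), P(Y ≤ 13) = 1 − P(X ≤ 4).
  k=0: C(13,0)·0.30^0·0.70^13 = 0.009689
  k=1: C(13,1)·0.30^1·0.70^12 = 0.053981
  k=2: C(13,2)·0.30^2·0.70^11 = 0.138808
  k=3: C(13,3)·0.30^3·0.70^10 = 0.218127
  k=4: C(13,4)·0.30^4·0.70^9 = 0.233708
1 − 0.654314 = 0.345686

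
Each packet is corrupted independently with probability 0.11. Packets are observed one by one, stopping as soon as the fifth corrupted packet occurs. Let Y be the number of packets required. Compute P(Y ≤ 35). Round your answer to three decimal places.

0.340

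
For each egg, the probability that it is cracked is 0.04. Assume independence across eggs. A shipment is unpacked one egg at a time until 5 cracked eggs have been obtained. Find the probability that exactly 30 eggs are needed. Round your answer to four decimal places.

0.0009

Y = trial on which the fifth success occurs; negative binomial, r=5, p=0.04.
P(Y=30) = C(29,4) · p^5 · (1−p)^25
= 23751 · 1.024e-07 · 0.3604 = 0.000877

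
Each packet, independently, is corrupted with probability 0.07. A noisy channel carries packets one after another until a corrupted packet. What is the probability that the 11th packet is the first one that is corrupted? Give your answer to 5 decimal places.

Geometric (trials to first success), p = 0.07.
P(Y = 11) = (1−p)^10 · p = 0.48398 · 0.07 = 0.0338788

0.03388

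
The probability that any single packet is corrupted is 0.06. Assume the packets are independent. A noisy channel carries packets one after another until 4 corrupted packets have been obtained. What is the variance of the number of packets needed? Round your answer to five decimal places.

Y = total packets until the fourth success; negative binomial with r=4, p=0.06.
Var(Y) = r(1−p)/p² = 4·0.94 / 0.06² = 1044.4444444

1044.44444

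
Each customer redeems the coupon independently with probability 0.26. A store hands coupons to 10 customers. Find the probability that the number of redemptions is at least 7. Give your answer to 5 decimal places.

0.00446

X ~ Binomial(10, 0.26); P(X ≥ 7) = Σ C(10,k) p^k (1−p)^(10−k) over k:
  k=7: C(10,7)·0.26^7·0.74^3 = 0.0039056
  k=8: C(10,8)·0.26^8·0.74^2 = 0.0005146
  k=9: C(10,9)·0.26^9·0.74^1 = 0.0000402
  k=10: C(10,10)·0.26^10·0.74^0 = 0.0000014
Total = 0.0044618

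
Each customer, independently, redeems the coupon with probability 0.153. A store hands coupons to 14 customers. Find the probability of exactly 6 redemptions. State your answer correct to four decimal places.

0.0102

X ~ Binomial(n=14, p=0.153).
P(X=6) = C(14,6) · p^6 · (1−p)^8
= 3003 · 1.2828e-05 · 0.26489 = 0.010204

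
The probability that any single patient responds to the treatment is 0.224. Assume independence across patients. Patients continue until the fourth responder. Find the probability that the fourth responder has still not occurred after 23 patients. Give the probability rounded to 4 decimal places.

Needing more than 23 patients ⇔ fewer than 4 successes in the first 23. With X ~ Binomial(23, 0.224), P(Y > 23) = P(X ≤ 3).
  k=0: C(23,0)·0.224^0·0.776^23 = 0.002930
  k=1: C(23,1)·0.224^1·0.776^22 = 0.019451
  k=2: C(23,2)·0.224^2·0.776^21 = 0.061761
  k=3: C(23,3)·0.224^3·0.776^20 = 0.124795
P(X ≤ 3) = 0.208936

0.2089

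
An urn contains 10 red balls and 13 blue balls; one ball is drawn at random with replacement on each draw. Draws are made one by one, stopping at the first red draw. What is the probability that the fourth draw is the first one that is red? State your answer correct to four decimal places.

Geometric (trials to first success), p = 0.434783.
P(Y = 4) = (1−p)^3 · p = 0.18057 · 0.434783 = 0.078509

0.0785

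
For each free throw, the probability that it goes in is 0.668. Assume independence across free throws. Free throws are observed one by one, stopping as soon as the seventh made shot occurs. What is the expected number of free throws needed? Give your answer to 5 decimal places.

Y = total free throws until the seventh success; negative binomial with r=7, p=0.668.
E[Y] = r / p = 7 / 0.668 = 10.4790419

10.47904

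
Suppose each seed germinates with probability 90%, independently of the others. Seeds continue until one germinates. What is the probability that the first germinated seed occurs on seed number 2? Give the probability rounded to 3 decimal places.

Geometric (trials to first success), p = 0.90.
P(Y = 2) = (1−p)^1 · p = 0.1 · 0.90 = 0.09000

0.090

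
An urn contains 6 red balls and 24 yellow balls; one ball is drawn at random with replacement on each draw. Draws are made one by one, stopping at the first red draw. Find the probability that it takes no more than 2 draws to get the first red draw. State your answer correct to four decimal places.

0.3600

Y = number of draws to the first success; geometric, p = 0.20.
P(Y ≤ 2) = 1 − (1−p)^2 = 1 − 0.640000 = 0.360000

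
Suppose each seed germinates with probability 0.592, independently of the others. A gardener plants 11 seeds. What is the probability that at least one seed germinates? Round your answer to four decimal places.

P(at least one) = 1 − P(none) = 1 − (1 − 0.592)^11
= 1 − 0.000052 = 0.999948

0.9999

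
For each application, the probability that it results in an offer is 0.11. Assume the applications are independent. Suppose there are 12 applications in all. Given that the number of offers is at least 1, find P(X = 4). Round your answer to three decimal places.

0.038

X ~ Binomial(12, 0.11). Want P(X=4 | X≥1) = P(X=4) / P(X≥1).
P(X=4) = C(12,4)·0.11^4·0.89^8 = 0.02853
P(X≥1) = 1 − 0.24699 = 0.75301
Ratio = 0.02853 / 0.75301 = 0.03789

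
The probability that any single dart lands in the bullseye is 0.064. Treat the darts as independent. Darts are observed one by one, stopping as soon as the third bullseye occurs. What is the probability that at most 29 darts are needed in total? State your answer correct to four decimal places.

0.2830

Finishing within 29 darts ⇔ at least 3 successes in the first 29. With X ~ Binomial(29, 0.064), P(Y ≤ 29) = 1 − P(X ≤ 2).
  k=0: C(29,0)·0.064^0·0.936^29 = 0.146892
  k=1: C(29,1)·0.064^1·0.936^28 = 0.291274
  k=2: C(29,2)·0.064^2·0.936^27 = 0.278826
1 − 0.716993 = 0.283007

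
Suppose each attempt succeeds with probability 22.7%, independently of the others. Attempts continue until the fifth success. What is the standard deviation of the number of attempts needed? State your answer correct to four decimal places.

Y = total attempts until the fifth success; negative binomial with r=5, p=0.227.
SD(Y) = √[r(1−p)/p²] = √(75.006307) = 8.660618

8.6606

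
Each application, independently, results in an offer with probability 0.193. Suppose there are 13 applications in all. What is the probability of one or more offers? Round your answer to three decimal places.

0.938

P(at least one) = 1 − P(none) = 1 − (1 − 0.193)^13
= 1 − 0.06157 = 0.93843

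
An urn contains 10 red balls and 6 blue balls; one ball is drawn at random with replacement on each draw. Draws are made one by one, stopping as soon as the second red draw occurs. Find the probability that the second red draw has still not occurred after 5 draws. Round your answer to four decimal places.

0.0692

Needing more than 5 draws ⇔ fewer than 2 successes in the first 5. With X ~ Binomial(5, 0.625), P(Y > 5) = P(X ≤ 1).
  k=0: C(5,0)·0.625^0·0.375^5 = 0.007416
  k=1: C(5,1)·0.625^1·0.375^4 = 0.061798
P(X ≤ 1) = 0.069214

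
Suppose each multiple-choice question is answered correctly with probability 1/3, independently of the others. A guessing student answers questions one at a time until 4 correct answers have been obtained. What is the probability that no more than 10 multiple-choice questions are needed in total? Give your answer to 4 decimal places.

Finishing within 10 multiple-choice questions ⇔ at least 4 successes in the first 10. With X ~ Binomial(10, 0.333333), P(Y ≤ 10) = 1 − P(X ≤ 3).
  k=0: C(10,0)·0.333333^0·0.666667^10 = 0.017342
  k=1: C(10,1)·0.333333^1·0.666667^9 = 0.086708
  k=2: C(10,2)·0.333333^2·0.666667^8 = 0.195092
  k=3: C(10,3)·0.333333^3·0.666667^7 = 0.260123
1 − 0.559264 = 0.440736

0.4407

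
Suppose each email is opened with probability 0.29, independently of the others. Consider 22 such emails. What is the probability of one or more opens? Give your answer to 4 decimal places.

0.9995

P(at least one) = 1 − P(none) = 1 − (1 − 0.29)^22
= 1 − 0.000534 = 0.999466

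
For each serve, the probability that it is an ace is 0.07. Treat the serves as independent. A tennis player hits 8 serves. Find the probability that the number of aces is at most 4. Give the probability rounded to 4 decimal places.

0.9999

X ~ Binomial(8, 0.07); P(X ≤ 4) = Σ C(8,k) p^k (1−p)^(8−k) over k:
  k=0: C(8,0)·0.07^0·0.93^8 = 0.559582
  k=1: C(8,1)·0.07^1·0.93^7 = 0.336952
  k=2: C(8,2)·0.07^2·0.93^6 = 0.088767
  k=3: C(8,3)·0.07^3·0.93^5 = 0.013363
  k=4: C(8,4)·0.07^4·0.93^4 = 0.001257
Total = 0.999921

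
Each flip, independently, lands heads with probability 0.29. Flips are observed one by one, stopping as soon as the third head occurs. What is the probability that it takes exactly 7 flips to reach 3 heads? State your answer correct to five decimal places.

0.09296

Y = trial on which the third success occurs; negative binomial, r=3, p=0.29.
P(Y=7) = C(6,2) · p^3 · (1−p)^4
= 15 · 0.024389 · 0.25412 = 0.0929648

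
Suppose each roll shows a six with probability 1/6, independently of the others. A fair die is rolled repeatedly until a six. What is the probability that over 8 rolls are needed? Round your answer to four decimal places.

Y = number of rolls to the first success; geometric, p = 0.166667.
P(Y > 8) = P(first 8 all fail) = (1−p)^8 = 0.232568

0.2326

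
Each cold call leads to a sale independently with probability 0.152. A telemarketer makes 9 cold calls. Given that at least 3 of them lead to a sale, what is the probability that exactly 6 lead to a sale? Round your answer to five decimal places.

0.00435

X ~ Binomial(9, 0.152). Want P(X=6 | X≥3) = P(X=6) / P(X≥3).
P(X=6) = C(9,6)·0.152^6·0.848^3 = 0.0006317
P(X≥3) = 1 − 0.2267580 − 0.3658078 − 0.2622773 = 0.1451569
Ratio = 0.0006317 / 0.1451569 = 0.0043520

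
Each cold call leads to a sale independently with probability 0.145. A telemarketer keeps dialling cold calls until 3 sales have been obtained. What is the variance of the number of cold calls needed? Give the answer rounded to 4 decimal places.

Y = total cold calls until the third success; negative binomial with r=3, p=0.145.
Var(Y) = r(1−p)/p² = 3·0.855 / 0.145² = 121.997622

121.9976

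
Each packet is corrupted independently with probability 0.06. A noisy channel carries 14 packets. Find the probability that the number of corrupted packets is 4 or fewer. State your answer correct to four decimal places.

0.9990

X ~ Binomial(14, 0.06); P(X ≤ 4) = Σ C(14,k) p^k (1−p)^(14−k) over k:
  k=0: C(14,0)·0.06^0·0.94^14 = 0.420523
  k=1: C(14,1)·0.06^1·0.94^13 = 0.375787
  k=2: C(14,2)·0.06^2·0.94^12 = 0.155911
  k=3: C(14,3)·0.06^3·0.94^11 = 0.039807
  k=4: C(14,4)·0.06^4·0.94^10 = 0.006987
Total = 0.999016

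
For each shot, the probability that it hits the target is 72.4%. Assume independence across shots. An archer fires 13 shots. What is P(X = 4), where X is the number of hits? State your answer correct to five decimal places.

0.00183

X ~ Binomial(n=13, p=0.724).
P(X=4) = C(13,4) · p^4 · (1−p)^9
= 715 · 0.27476 · 9.2936e-06 = 0.0018258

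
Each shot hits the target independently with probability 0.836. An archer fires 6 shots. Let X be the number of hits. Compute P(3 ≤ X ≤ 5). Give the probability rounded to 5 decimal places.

X ~ Binomial(6, 0.836); P(3 ≤ X ≤ 5) = Σ C(6,k) p^k (1−p)^(6−k) over k:
  k=3: C(6,3)·0.836^3·0.164^3 = 0.0515443
  k=4: C(6,4)·0.836^4·0.164^2 = 0.1970625
  k=5: C(6,5)·0.836^5·0.164^1 = 0.4018153
Total = 0.6504221

0.65042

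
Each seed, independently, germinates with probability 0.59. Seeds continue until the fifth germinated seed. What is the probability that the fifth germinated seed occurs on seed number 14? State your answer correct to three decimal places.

0.017

Y = trial on which the fifth success occurs; negative binomial, r=5, p=0.59.
P(Y=14) = C(13,4) · p^5 · (1−p)^9
= 715 · 0.071492 · 0.00032738 = 0.01673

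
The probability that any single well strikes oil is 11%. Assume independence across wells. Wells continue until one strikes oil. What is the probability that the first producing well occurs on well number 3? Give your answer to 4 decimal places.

Geometric (trials to first success), p = 0.11.
P(Y = 3) = (1−p)^2 · p = 0.7921 · 0.11 = 0.087131

0.0871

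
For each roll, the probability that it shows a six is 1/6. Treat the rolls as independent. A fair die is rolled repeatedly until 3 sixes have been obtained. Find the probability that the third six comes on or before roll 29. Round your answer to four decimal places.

Finishing within 29 rolls ⇔ at least 3 successes in the first 29. With X ~ Binomial(29, 0.166667), P(Y ≤ 29) = 1 − P(X ≤ 2).
  k=0: C(29,0)·0.166667^0·0.833333^29 = 0.005055
  k=1: C(29,1)·0.166667^1·0.833333^28 = 0.029321
  k=2: C(29,2)·0.166667^2·0.833333^27 = 0.082097
1 − 0.116473 = 0.883527

0.8835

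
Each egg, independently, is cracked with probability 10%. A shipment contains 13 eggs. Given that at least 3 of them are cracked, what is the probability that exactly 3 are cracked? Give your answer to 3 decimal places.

0.745

X ~ Binomial(13, 0.10). Want P(X=3 | X≥3) = P(X=3) / P(X≥3).
P(X=3) = C(13,3)·0.10^3·0.90^10 = 0.09972
P(X≥3) = 1 − 0.25419 − 0.36716 − 0.24477 = 0.13388
Ratio = 0.09972 / 0.13388 = 0.74485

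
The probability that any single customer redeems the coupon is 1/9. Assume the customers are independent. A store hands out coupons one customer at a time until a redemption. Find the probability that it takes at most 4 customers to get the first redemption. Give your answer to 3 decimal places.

0.376

Y = number of customers to the first success; geometric, p = 0.111111.
P(Y ≤ 4) = 1 − (1−p)^4 = 1 − 0.62430 = 0.37570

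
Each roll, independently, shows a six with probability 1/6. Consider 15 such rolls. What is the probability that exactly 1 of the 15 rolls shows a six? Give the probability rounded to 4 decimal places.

0.1947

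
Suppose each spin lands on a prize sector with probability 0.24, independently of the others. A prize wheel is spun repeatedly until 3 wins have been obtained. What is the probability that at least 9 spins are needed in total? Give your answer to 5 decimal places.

Needing more than 8 spins ⇔ fewer than 3 successes in the first 8. With X ~ Binomial(8, 0.24), P(Y > 8) = P(X ≤ 2).
  k=0: C(8,0)·0.24^0·0.76^8 = 0.1113035
  k=1: C(8,1)·0.24^1·0.76^7 = 0.2811877
  k=2: C(8,2)·0.24^2·0.76^6 = 0.3107864
P(X ≤ 2) = 0.7032777

0.70328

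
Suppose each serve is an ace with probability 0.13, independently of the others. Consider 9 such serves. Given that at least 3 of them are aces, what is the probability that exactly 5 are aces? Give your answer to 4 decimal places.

X ~ Binomial(9, 0.13). Want P(X=5 | X≥3) = P(X=5) / P(X≥3).
P(X=5) = C(9,5)·0.13^5·0.87^4 = 0.002680
P(X≥3) = 1 − 0.285544 − 0.384008 − 0.229522 = 0.100926
Ratio = 0.002680 / 0.100926 = 0.026556

0.0266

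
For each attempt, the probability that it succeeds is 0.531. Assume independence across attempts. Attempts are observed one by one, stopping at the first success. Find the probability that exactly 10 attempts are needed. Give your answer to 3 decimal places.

0.001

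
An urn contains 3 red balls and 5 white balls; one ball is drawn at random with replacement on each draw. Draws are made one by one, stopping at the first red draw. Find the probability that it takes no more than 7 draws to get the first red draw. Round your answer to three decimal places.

Y = number of draws to the first success; geometric, p = 0.375.
P(Y ≤ 7) = 1 − (1−p)^7 = 1 − 0.03725 = 0.96275

0.963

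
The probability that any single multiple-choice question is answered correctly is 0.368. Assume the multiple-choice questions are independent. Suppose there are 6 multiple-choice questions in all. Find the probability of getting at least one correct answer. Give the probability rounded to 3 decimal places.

0.936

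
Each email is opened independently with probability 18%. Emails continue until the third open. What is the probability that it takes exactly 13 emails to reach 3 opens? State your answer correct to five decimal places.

0.05291

Y = trial on which the third success occurs; negative binomial, r=3, p=0.18.
P(Y=13) = C(12,2) · p^3 · (1−p)^10
= 66 · 0.005832 · 0.13745 = 0.0529054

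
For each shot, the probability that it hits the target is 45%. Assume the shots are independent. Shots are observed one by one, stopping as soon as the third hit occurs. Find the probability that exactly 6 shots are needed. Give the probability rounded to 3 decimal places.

0.152

Y = trial on which the third success occurs; negative binomial, r=3, p=0.45.
P(Y=6) = C(5,2) · p^3 · (1−p)^3
= 10 · 0.091125 · 0.16637 = 0.15161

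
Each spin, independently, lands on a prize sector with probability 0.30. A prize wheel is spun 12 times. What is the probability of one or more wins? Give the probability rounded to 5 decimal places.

P(at least one) = 1 − P(none) = 1 − (1 − 0.30)^12
= 1 − 0.0138413 = 0.9861587

0.98616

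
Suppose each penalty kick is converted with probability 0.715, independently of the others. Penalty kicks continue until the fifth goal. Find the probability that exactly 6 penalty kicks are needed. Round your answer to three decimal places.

0.266

Y = trial on which the fifth success occurs; negative binomial, r=5, p=0.715.
P(Y=6) = C(5,4) · p^5 · (1−p)^1
= 5 · 0.18687 · 0.285 = 0.26628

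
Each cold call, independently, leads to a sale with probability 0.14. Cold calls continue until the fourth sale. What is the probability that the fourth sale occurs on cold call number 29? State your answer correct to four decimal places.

0.0290

Y = trial on which the fourth success occurs; negative binomial, r=4, p=0.14.
P(Y=29) = C(28,3) · p^4 · (1−p)^25
= 3276 · 0.00038416 · 0.023039 = 0.028995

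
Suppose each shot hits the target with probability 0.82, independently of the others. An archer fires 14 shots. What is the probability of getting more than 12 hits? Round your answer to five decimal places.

X ~ Binomial(14, 0.82); P(X ≥ 13) = Σ C(14,k) p^k (1−p)^(14−k) over k:
  k=13: C(14,13)·0.82^13·0.18^1 = 0.1909768
  k=14: C(14,14)·0.82^14·0.18^0 = 0.0621432
Total = 0.2531201

0.25312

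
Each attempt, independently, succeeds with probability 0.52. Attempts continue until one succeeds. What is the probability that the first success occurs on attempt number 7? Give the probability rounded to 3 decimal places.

Geometric (trials to first success), p = 0.52.
P(Y = 7) = (1−p)^6 · p = 0.012231 · 0.52 = 0.00636

0.006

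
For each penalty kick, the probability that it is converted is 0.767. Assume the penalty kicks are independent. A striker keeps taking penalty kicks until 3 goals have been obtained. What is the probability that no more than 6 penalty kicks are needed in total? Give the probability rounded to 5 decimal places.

0.97067

Finishing within 6 penalty kicks ⇔ at least 3 successes in the first 6. With X ~ Binomial(6, 0.767), P(Y ≤ 6) = 1 − P(X ≤ 2).
  k=0: C(6,0)·0.767^0·0.233^6 = 0.0001600
  k=1: C(6,1)·0.767^1·0.233^5 = 0.0031603
  k=2: C(6,2)·0.767^2·0.233^4 = 0.0260079
1 − 0.0293282 = 0.9706718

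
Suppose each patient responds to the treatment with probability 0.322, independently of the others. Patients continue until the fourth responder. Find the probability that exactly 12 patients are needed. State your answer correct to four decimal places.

0.0792

Y = trial on which the fourth success occurs; negative binomial, r=4, p=0.322.
P(Y=12) = C(11,3) · p^4 · (1−p)^8
= 165 · 0.01075 · 0.044652 = 0.079204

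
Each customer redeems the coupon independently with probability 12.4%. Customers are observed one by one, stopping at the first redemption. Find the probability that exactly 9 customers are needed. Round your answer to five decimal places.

0.04300

Geometric (trials to first success), p = 0.124.
P(Y = 9) = (1−p)^8 · p = 0.34676 · 0.124 = 0.0429986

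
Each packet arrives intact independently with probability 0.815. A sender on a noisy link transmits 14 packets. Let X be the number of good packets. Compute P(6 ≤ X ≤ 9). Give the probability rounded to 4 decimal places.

X ~ Binomial(14, 0.815); P(6 ≤ X ≤ 9) = Σ C(14,k) p^k (1−p)^(14−k) over k:
  k=6: C(14,6)·0.815^6·0.185^8 = 0.001207
  k=7: C(14,7)·0.815^7·0.185^7 = 0.006079
  k=8: C(14,8)·0.815^8·0.185^6 = 0.023434
  k=9: C(14,9)·0.815^9·0.185^5 = 0.068824
Total = 0.099545

0.0995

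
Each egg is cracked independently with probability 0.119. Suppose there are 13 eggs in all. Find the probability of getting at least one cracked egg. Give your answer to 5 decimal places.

0.80739

P(at least one) = 1 − P(none) = 1 − (1 − 0.119)^13
= 1 − 0.1926135 = 0.8073865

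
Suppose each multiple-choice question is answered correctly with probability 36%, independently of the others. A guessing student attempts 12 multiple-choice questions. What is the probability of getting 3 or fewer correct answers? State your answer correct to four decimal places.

X ~ Binomial(12, 0.36); P(X ≤ 3) = Σ C(12,k) p^k (1−p)^(12−k) over k:
  k=0: C(12,0)·0.36^0·0.64^12 = 0.004722
  k=1: C(12,1)·0.36^1·0.64^11 = 0.031876
  k=2: C(12,2)·0.36^2·0.64^10 = 0.098616
  k=3: C(12,3)·0.36^3·0.64^9 = 0.184906
Total = 0.320120

0.3201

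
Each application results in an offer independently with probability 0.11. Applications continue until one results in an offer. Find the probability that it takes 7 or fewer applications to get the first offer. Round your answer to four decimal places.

Y = number of applications to the first success; geometric, p = 0.11.
P(Y ≤ 7) = 1 − (1−p)^7 = 1 − 0.442313 = 0.557687

0.5577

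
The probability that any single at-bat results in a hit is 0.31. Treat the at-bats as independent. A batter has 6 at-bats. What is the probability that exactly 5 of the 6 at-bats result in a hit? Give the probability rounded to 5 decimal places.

X ~ Binomial(n=6, p=0.31).
P(X=5) = C(6,5) · p^5 · (1−p)^1
= 6 · 0.0028629 · 0.69 = 0.0118525

0.01185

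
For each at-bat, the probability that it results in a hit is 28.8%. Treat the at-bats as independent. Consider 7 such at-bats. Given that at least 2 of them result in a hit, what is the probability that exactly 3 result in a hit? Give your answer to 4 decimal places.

0.3333

X ~ Binomial(7, 0.288). Want P(X=3 | X≥2) = P(X=3) / P(X≥2).
P(X=3) = C(7,3)·0.288^3·0.712^4 = 0.214865
P(X≥2) = 1 − 0.092760 − 0.262646 = 0.644594
Ratio = 0.214865 / 0.644594 = 0.333334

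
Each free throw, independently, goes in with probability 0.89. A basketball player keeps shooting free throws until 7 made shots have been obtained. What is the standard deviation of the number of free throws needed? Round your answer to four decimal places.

Y = total free throws until the seventh success; negative binomial with r=7, p=0.89.
SD(Y) = √[r(1−p)/p²] = √(0.972099) = 0.985951

0.9860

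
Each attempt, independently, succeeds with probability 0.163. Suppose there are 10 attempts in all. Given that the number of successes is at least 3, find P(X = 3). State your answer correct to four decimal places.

X ~ Binomial(10, 0.163). Want P(X=3 | X≥3) = P(X=3) / P(X≥3).
P(X=3) = C(10,3)·0.163^3·0.837^7 = 0.149562
P(X≥3) = 1 − 0.168754 − 0.328637 − 0.287999 = 0.214609
Ratio = 0.149562 / 0.214609 = 0.696905

0.6969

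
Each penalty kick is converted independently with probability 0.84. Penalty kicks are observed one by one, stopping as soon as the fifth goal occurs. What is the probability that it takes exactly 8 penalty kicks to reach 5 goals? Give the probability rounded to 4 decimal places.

0.0600

Y = trial on which the fifth success occurs; negative binomial, r=5, p=0.84.
P(Y=8) = C(7,4) · p^5 · (1−p)^3
= 35 · 0.41821 · 0.004096 = 0.059955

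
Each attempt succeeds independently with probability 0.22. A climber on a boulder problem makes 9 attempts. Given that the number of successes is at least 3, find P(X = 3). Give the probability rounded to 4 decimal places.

0.6379

X ~ Binomial(9, 0.22). Want P(X=3 | X≥3) = P(X=3) / P(X≥3).
P(X=3) = C(9,3)·0.22^3·0.78^6 = 0.201426
P(X≥3) = 1 − 0.106869 − 0.271283 − 0.306062 = 0.315786
Ratio = 0.201426 / 0.315786 = 0.637855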